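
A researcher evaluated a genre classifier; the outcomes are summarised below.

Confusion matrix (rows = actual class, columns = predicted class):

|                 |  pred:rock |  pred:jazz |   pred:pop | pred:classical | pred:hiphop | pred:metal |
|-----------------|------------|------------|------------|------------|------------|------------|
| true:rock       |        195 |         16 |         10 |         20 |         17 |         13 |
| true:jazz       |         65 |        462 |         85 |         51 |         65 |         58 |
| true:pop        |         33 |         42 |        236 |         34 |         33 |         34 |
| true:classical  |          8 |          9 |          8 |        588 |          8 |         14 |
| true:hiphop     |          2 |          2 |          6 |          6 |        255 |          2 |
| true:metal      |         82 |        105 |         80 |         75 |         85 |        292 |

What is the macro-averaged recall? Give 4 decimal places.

Per-class recall (TP/(TP+FN)):
  rock: TP=195, FN=16+10+20+17+13=76 → 195/271 = 0.71956
  jazz: TP=462, FN=65+85+51+65+58=324 → 462/786 = 0.58779
  pop: TP=236, FN=33+42+34+33+34=176 → 236/412 = 0.57282
  classical: TP=588, FN=8+9+8+8+14=47 → 588/635 = 0.92598
  hiphop: TP=255, FN=2+2+6+6+2=18 → 255/273 = 0.93407
  metal: TP=292, FN=82+105+80+75+85=427 → 292/719 = 0.40612
Macro-recall = mean = (0.71956 + 0.58779 + 0.57282 + 0.92598 + 0.93407 + 0.40612) / 6 = 0.6911

0.6911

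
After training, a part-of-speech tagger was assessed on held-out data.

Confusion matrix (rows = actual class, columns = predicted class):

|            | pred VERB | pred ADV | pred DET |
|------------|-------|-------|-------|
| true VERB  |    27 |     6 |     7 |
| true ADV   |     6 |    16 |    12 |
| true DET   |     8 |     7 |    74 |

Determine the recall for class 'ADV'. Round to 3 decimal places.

Treat 'ADV' as positive and all other classes as negative.
recall = TP/(TP+FN).
ADV: TP=16, FN=6+12=18 → 16/34 = 0.4706

0.471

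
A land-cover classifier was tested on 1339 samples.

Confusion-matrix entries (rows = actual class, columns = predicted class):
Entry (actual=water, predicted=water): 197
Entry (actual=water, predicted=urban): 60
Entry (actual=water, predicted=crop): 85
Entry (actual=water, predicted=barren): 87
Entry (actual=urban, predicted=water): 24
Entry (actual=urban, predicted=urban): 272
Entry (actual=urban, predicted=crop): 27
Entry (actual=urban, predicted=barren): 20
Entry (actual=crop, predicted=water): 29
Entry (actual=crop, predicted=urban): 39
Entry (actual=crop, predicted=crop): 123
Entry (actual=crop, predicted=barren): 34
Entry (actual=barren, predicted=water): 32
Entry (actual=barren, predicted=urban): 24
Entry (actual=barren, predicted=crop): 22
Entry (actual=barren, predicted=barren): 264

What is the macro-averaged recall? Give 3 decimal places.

0.643

Per-class recall (TP/(TP+FN)):
  water: TP=197, FN=60+85+87=232 → 197/429 = 0.4592
  urban: TP=272, FN=24+27+20=71 → 272/343 = 0.7930
  crop: TP=123, FN=29+39+34=102 → 123/225 = 0.5467
  barren: TP=264, FN=32+24+22=78 → 264/342 = 0.7719
Macro-recall = mean = (0.4592 + 0.7930 + 0.5467 + 0.7719) / 4 = 0.643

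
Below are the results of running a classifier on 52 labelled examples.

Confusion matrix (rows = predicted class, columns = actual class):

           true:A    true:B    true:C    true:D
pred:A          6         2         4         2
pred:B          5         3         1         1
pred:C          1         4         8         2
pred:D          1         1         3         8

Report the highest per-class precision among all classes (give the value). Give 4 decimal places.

0.6154

Per-class precision (TP/(TP+FP)):
  A: TP=6, FP=2+4+2=8 → 6/14 = 0.42857
  B: TP=3, FP=5+1+1=7 → 3/10 = 0.30000
  C: TP=8, FP=1+4+2=7 → 8/15 = 0.53333
  D: TP=8, FP=1+1+3=5 → 8/13 = 0.61538
Highest is class 'D' with precision = 0.6154.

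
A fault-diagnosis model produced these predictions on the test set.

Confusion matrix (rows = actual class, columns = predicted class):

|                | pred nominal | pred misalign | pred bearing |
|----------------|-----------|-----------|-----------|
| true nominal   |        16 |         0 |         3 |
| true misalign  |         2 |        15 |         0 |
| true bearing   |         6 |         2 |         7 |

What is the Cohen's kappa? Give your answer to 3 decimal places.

0.611

Observed agreement pₒ = trace/N = 38/51 = 0.7451
Expected agreement pₑ = Σ (rowᵢ·colᵢ)/N² = (19·24 + 17·17 + 15·10)/51² = 0.3441
κ = (pₒ − pₑ)/(1 − pₑ) = (0.7451 − 0.3441)/(1 − 0.3441) = 0.611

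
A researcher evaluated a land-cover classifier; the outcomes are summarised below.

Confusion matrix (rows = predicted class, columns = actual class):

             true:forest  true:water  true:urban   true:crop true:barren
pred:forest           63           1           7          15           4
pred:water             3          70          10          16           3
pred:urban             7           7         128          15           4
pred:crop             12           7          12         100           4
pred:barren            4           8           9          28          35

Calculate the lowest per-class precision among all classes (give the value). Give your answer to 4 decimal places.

Per-class precision (TP/(TP+FP)):
  forest: TP=63, FP=1+7+15+4=27 → 63/90 = 0.70000
  water: TP=70, FP=3+10+16+3=32 → 70/102 = 0.68627
  urban: TP=128, FP=7+7+15+4=33 → 128/161 = 0.79503
  crop: TP=100, FP=12+7+12+4=35 → 100/135 = 0.74074
  barren: TP=35, FP=4+8+9+28=49 → 35/84 = 0.41667
Lowest is class 'barren' with precision = 0.4167.

0.4167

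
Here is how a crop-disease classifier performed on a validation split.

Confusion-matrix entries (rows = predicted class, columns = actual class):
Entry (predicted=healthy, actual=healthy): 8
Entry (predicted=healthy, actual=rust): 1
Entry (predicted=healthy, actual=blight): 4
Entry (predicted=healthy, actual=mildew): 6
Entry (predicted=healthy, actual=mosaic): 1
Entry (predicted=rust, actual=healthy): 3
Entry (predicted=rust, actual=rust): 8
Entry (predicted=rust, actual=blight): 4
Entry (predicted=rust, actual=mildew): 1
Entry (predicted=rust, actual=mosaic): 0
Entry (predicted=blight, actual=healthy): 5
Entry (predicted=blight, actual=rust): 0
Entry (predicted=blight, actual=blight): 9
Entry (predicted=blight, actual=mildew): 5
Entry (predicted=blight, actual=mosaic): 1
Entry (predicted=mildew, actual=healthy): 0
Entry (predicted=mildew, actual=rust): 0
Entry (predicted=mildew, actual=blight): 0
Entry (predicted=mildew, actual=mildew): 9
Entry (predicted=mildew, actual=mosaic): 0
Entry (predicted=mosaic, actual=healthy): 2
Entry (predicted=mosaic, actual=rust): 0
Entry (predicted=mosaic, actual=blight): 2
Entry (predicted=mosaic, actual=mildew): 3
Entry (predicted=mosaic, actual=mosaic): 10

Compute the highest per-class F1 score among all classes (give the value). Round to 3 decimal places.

Per-class F1 score (2·TP/(2·TP+FP+FN)):
  healthy: TP=8, FP=1+4+6+1=12, FN=3+5+0+2=10 → 16/38 = 0.4211
  rust: TP=8, FP=3+4+1+0=8, FN=1+0+0+0=1 → 16/25 = 0.6400
  blight: TP=9, FP=5+0+5+1=11, FN=4+4+0+2=10 → 18/39 = 0.4615
  mildew: TP=9, FP=0+0+0+0=0, FN=6+1+5+3=15 → 18/33 = 0.5455
  mosaic: TP=10, FP=2+0+2+3=7, FN=1+0+1+0=2 → 20/29 = 0.6897
Highest is class 'mosaic' with F1 score = 0.690.

0.690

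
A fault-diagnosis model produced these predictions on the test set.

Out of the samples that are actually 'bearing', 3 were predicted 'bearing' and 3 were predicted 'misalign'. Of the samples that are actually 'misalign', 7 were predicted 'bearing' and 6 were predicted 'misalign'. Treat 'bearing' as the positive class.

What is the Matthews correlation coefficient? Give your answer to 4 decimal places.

-0.0358

MCC = (TP·TN − FP·FN) / √((TP+FP)(TP+FN)(TN+FP)(TN+FN))
Numerator = 3·6 − 7·3 = -3
Denominator = √(10·6·13·9) = √7020 = 83.7854
MCC = -3 / 83.7854 = -0.0358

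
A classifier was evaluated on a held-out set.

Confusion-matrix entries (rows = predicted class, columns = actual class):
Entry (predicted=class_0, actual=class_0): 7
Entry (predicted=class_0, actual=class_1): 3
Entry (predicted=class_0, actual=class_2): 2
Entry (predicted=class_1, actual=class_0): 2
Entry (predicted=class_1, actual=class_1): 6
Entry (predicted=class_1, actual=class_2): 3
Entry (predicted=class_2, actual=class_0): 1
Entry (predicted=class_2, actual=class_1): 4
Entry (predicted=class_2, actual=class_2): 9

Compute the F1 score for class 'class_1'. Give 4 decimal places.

0.5000

Take TP from the diagonal, FP from the rest of the 'class_1' prediction marginal, FN from the rest of the 'class_1' actual marginal.
F1 score = 2·TP/(2·TP+FP+FN).
class_1: TP=6, FP=2+3=5, FN=3+4=7 → 12/24 = 0.50000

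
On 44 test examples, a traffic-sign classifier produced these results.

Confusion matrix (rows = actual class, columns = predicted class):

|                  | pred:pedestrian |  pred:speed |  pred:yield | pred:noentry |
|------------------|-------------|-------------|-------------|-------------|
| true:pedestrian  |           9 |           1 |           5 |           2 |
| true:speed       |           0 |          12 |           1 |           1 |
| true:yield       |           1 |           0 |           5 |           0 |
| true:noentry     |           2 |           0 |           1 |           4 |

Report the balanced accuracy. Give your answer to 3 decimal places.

0.698

Balanced accuracy = mean of per-class recall.
  pedestrian: recall = 9/17 = 0.5294
  speed: recall = 12/14 = 0.8571
  yield: recall = 5/6 = 0.8333
  noentry: recall = 4/7 = 0.5714
Mean = (0.5294 + 0.8571 + 0.8333 + 0.5714) / 4 = 0.698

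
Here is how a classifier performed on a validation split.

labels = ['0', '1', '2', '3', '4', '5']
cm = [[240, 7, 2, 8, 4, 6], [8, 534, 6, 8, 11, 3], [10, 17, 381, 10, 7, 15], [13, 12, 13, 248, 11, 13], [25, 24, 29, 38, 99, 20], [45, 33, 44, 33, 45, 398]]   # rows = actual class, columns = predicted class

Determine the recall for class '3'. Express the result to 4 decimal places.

One-vs-rest for '3': TP = diagonal; FP = other classes predicted '3'; FN = '3' predicted as other.
recall = TP/(TP+FN).
3: TP=248, FN=13+12+13+11+13=62 → 248/310 = 0.80000

0.8000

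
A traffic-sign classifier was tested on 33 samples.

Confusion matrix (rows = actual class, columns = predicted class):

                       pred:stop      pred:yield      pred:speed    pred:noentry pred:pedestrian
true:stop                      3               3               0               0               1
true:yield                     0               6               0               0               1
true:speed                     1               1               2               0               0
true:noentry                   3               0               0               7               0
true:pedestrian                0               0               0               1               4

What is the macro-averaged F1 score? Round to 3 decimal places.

0.661

Per-class F1 score (2·TP/(2·TP+FP+FN)):
  stop: TP=3, FP=0+1+3+0=4, FN=3+0+0+1=4 → 6/14 = 0.4286
  yield: TP=6, FP=3+1+0+0=4, FN=0+0+0+1=1 → 12/17 = 0.7059
  speed: TP=2, FP=0+0+0+0=0, FN=1+1+0+0=2 → 4/6 = 0.6667
  noentry: TP=7, FP=0+0+0+1=1, FN=3+0+0+0=3 → 14/18 = 0.7778
  pedestrian: TP=4, FP=1+1+0+0=2, FN=0+0+0+1=1 → 8/11 = 0.7273
Macro-F1 score = mean = (0.4286 + 0.7059 + 0.6667 + 0.7778 + 0.7273) / 5 = 0.661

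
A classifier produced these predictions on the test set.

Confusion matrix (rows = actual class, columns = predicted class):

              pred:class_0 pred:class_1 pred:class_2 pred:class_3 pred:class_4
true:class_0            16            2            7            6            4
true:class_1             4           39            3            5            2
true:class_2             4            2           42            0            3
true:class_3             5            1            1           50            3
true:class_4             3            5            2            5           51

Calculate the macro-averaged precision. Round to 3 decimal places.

Per-class precision (TP/(TP+FP)):
  class_0: TP=16, FP=4+4+5+3=16 → 16/32 = 0.5000
  class_1: TP=39, FP=2+2+1+5=10 → 39/49 = 0.7959
  class_2: TP=42, FP=7+3+1+2=13 → 42/55 = 0.7636
  class_3: TP=50, FP=6+5+0+5=16 → 50/66 = 0.7576
  class_4: TP=51, FP=4+2+3+3=12 → 51/63 = 0.8095
Macro-precision = mean = (0.5000 + 0.7959 + 0.7636 + 0.7576 + 0.8095) / 5 = 0.725

0.725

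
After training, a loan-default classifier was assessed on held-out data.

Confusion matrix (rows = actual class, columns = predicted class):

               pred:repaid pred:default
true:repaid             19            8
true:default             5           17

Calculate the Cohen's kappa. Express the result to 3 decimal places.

0.470

Observed agreement pₒ = trace/N = 36/49 = 0.7347
Expected agreement pₑ = Σ (rowᵢ·colᵢ)/N² = (27·24 + 22·25)/49² = 0.4990
κ = (pₒ − pₑ)/(1 − pₑ) = (0.7347 − 0.4990)/(1 − 0.4990) = 0.470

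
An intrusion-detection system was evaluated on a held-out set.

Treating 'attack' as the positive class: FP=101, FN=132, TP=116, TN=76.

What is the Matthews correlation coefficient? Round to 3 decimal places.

-0.101

MCC = (TP·TN − FP·FN) / √((TP+FP)(TP+FN)(TN+FP)(TN+FN))
Numerator = 116·76 − 101·132 = -4516
Denominator = √(217·248·177·208) = √1981289856 = 44511.6822
MCC = -4516 / 44511.6822 = -0.101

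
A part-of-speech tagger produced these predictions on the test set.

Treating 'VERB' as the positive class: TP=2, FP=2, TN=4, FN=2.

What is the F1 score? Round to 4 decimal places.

Precision = TP/(TP+FP) = 2/4 = 0.5000
Recall = TP/(TP+FN) = 2/4 = 0.5000
F1 = 2·TP/(2·TP+FP+FN) = 4/8 = 0.5000

0.5000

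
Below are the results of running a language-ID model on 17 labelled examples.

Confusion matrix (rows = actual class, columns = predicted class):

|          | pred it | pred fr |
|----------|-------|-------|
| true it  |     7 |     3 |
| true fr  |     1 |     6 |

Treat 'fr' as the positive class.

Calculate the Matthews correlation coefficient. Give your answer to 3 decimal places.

MCC = (TP·TN − FP·FN) / √((TP+FP)(TP+FN)(TN+FP)(TN+FN))
Numerator = 6·7 − 3·1 = 39
Denominator = √(9·7·10·8) = √5040 = 70.9930
MCC = 39 / 70.9930 = 0.549

0.549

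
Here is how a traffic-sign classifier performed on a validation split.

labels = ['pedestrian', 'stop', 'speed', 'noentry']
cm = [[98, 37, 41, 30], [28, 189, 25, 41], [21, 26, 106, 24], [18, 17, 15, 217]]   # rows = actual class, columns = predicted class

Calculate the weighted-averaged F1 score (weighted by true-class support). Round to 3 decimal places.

0.649

Per-class F1 score (2·TP/(2·TP+FP+FN)):
  pedestrian: TP=98, FP=28+21+18=67, FN=37+41+30=108 → 196/371 = 0.5283
  stop: TP=189, FP=37+26+17=80, FN=28+25+41=94 → 378/552 = 0.6848
  speed: TP=106, FP=41+25+15=81, FN=21+26+24=71 → 212/364 = 0.5824
  noentry: TP=217, FP=30+41+24=95, FN=18+17+15=50 → 434/579 = 0.7496
Weighted-F1 score = Σ (supportᵢ/N)·F1 scoreᵢ with N=933: (206/933)·0.5283 + (283/933)·0.6848 + (177/933)·0.5824 + (267/933)·0.7496 = 0.649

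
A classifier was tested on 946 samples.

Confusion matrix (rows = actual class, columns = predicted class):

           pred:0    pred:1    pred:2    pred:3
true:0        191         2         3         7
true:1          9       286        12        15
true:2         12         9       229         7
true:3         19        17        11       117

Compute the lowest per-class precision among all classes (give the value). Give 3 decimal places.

Per-class precision (TP/(TP+FP)):
  0: TP=191, FP=9+12+19=40 → 191/231 = 0.8268
  1: TP=286, FP=2+9+17=28 → 286/314 = 0.9108
  2: TP=229, FP=3+12+11=26 → 229/255 = 0.8980
  3: TP=117, FP=7+15+7=29 → 117/146 = 0.8014
Lowest is class '3' with precision = 0.801.

0.801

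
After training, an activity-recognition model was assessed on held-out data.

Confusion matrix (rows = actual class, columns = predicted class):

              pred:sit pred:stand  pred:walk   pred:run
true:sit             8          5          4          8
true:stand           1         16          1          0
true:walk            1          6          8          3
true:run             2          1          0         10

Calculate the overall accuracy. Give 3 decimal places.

0.568

Accuracy = trace / total = (8+16+8+10=42) / 74 = 42/74 = 0.568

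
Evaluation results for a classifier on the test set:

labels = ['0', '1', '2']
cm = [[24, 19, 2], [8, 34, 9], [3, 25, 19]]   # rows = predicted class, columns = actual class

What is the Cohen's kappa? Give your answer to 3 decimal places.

Observed agreement pₒ = trace/N = 77/143 = 0.5385
Expected agreement pₑ = Σ (rowᵢ·colᵢ)/N² = (35·45 + 78·51 + 30·47)/143² = 0.3405
κ = (pₒ − pₑ)/(1 − pₑ) = (0.5385 − 0.3405)/(1 − 0.3405) = 0.300

0.300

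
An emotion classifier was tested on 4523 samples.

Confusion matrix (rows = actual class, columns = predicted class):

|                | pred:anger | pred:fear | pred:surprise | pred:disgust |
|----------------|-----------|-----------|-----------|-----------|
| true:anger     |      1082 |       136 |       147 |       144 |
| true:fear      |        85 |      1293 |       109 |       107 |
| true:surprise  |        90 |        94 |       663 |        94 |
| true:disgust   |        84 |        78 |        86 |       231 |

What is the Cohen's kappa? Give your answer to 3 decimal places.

Observed agreement pₒ = trace/N = 3269/4523 = 0.7228
Expected agreement pₑ = Σ (rowᵢ·colᵢ)/N² = (1509·1341 + 1594·1601 + 941·1005 + 479·576)/4523² = 0.2834
κ = (pₒ − pₑ)/(1 − pₑ) = (0.7228 − 0.2834)/(1 − 0.2834) = 0.613

0.613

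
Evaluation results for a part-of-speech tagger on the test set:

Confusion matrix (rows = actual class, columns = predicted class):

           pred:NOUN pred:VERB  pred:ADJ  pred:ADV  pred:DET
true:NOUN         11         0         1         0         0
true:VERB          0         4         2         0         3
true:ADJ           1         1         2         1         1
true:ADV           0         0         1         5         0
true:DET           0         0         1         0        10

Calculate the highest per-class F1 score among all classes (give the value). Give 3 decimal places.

Per-class F1 score (2·TP/(2·TP+FP+FN)):
  NOUN: TP=11, FP=0+1+0+0=1, FN=0+1+0+0=1 → 22/24 = 0.9167
  VERB: TP=4, FP=0+1+0+0=1, FN=0+2+0+3=5 → 8/14 = 0.5714
  ADJ: TP=2, FP=1+2+1+1=5, FN=1+1+1+1=4 → 4/13 = 0.3077
  ADV: TP=5, FP=0+0+1+0=1, FN=0+0+1+0=1 → 10/12 = 0.8333
  DET: TP=10, FP=0+3+1+0=4, FN=0+0+1+0=1 → 20/25 = 0.8000
Highest is class 'NOUN' with F1 score = 0.917.

0.917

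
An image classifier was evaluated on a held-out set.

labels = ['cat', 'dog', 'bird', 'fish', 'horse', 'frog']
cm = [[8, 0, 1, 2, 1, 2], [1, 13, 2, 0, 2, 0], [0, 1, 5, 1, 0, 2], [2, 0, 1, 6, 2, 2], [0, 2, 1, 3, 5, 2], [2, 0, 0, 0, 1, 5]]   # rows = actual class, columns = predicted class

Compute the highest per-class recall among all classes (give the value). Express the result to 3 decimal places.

Per-class recall (TP/(TP+FN)):
  cat: TP=8, FN=0+1+2+1+2=6 → 8/14 = 0.5714
  dog: TP=13, FN=1+2+0+2+0=5 → 13/18 = 0.7222
  bird: TP=5, FN=0+1+1+0+2=4 → 5/9 = 0.5556
  fish: TP=6, FN=2+0+1+2+2=7 → 6/13 = 0.4615
  horse: TP=5, FN=0+2+1+3+2=8 → 5/13 = 0.3846
  frog: TP=5, FN=2+0+0+0+1=3 → 5/8 = 0.6250
Highest is class 'dog' with recall = 0.722.

0.722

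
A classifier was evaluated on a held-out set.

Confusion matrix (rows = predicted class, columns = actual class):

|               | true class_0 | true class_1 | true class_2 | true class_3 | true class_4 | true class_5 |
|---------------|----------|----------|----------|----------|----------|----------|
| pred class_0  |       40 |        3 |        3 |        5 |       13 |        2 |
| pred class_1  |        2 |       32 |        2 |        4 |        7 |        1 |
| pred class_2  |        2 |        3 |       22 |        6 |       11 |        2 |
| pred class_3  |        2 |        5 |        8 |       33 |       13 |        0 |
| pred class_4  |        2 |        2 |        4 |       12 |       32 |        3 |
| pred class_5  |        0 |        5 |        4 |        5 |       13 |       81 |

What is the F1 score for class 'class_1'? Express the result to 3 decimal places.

0.653

F1 score = 2·TP/(2·TP+FP+FN).
class_1: TP=32, FP=2+2+4+7+1=16, FN=3+3+5+2+5=18 → 64/98 = 0.6531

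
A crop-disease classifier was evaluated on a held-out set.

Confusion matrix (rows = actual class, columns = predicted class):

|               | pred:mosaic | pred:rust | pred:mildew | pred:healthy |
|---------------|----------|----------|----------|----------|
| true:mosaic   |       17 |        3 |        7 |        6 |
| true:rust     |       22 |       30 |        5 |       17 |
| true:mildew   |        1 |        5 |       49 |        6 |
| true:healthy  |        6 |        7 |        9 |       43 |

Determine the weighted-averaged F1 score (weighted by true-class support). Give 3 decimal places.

0.592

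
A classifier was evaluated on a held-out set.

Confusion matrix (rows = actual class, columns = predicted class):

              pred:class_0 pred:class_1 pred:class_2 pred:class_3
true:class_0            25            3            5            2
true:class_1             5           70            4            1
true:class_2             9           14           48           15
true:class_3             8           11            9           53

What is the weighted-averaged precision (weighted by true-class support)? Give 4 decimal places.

0.7049

Per-class precision (TP/(TP+FP)):
  class_0: TP=25, FP=5+9+8=22 → 25/47 = 0.53191
  class_1: TP=70, FP=3+14+11=28 → 70/98 = 0.71429
  class_2: TP=48, FP=5+4+9=18 → 48/66 = 0.72727
  class_3: TP=53, FP=2+1+15=18 → 53/71 = 0.74648
Weighted-precision = Σ (supportᵢ/N)·precisionᵢ with N=282: (35/282)·0.53191 + (80/282)·0.71429 + (86/282)·0.72727 + (81/282)·0.74648 = 0.7049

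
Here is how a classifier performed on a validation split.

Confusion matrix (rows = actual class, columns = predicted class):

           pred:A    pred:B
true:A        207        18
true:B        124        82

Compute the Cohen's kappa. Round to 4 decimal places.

Observed agreement pₒ = trace/N = 289/431 = 0.67053
Expected agreement pₑ = Σ (rowᵢ·colᵢ)/N² = (225·331 + 206·100)/431² = 0.51181
κ = (pₒ − pₑ)/(1 − pₑ) = (0.67053 − 0.51181)/(1 − 0.51181) = 0.3251

0.3251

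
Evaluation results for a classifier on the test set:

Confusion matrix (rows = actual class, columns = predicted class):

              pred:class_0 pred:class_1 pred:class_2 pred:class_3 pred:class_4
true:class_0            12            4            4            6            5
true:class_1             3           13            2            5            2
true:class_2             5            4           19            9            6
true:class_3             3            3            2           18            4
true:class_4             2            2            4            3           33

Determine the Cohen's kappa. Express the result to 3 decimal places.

0.432

Observed agreement pₒ = trace/N = 95/173 = 0.5491
Expected agreement pₑ = Σ (rowᵢ·colᵢ)/N² = (31·25 + 25·26 + 43·31 + 30·41 + 44·50)/173² = 0.2068
κ = (pₒ − pₑ)/(1 − pₑ) = (0.5491 − 0.2068)/(1 − 0.2068) = 0.432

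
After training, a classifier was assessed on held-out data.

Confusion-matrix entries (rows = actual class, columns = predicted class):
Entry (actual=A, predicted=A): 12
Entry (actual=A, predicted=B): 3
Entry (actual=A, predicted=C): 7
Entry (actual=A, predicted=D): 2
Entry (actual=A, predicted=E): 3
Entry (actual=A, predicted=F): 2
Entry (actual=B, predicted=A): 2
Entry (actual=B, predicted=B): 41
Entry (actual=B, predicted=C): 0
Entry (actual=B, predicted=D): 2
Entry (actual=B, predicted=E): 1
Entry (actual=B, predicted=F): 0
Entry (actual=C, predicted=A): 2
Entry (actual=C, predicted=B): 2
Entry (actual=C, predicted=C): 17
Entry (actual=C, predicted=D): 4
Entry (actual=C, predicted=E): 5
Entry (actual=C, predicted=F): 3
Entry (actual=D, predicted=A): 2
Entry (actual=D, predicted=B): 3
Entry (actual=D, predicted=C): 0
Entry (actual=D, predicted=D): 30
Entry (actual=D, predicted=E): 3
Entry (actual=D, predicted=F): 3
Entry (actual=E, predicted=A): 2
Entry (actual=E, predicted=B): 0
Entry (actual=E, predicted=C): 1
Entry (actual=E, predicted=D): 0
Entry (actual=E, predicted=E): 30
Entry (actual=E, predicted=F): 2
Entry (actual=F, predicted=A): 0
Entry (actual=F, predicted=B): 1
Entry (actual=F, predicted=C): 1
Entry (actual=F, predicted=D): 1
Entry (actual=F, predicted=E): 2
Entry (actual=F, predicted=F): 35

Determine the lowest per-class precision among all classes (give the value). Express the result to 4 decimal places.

0.6000

Per-class precision (TP/(TP+FP)):
  A: TP=12, FP=2+2+2+2+0=8 → 12/20 = 0.60000
  B: TP=41, FP=3+2+3+0+1=9 → 41/50 = 0.82000
  C: TP=17, FP=7+0+0+1+1=9 → 17/26 = 0.65385
  D: TP=30, FP=2+2+4+0+1=9 → 30/39 = 0.76923
  E: TP=30, FP=3+1+5+3+2=14 → 30/44 = 0.68182
  F: TP=35, FP=2+0+3+3+2=10 → 35/45 = 0.77778
Lowest is class 'A' with precision = 0.6000.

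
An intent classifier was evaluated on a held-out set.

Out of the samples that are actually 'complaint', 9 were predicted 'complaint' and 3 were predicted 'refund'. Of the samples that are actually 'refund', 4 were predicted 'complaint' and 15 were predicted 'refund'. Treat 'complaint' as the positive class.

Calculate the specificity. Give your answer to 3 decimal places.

Specificity = TN/(TN+FP) = 15/(15+4) = 0.789

0.789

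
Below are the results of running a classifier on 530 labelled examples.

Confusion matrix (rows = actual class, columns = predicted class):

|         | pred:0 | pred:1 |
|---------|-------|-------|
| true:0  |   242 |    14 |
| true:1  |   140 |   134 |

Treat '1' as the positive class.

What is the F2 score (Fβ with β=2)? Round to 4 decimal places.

0.5386

Fβ = (1+β²)·TP / ((1+β²)·TP + β²·FN + FP), with β²=4
= 5·134 / (5·134 + 4·140 + 14) = 0.5386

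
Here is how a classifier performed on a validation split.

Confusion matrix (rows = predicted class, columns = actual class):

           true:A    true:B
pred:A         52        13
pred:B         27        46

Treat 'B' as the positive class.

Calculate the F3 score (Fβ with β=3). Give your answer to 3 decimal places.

0.762

Fβ = (1+β²)·TP / ((1+β²)·TP + β²·FN + FP), with β²=9
= 10·46 / (10·46 + 9·13 + 27) = 0.762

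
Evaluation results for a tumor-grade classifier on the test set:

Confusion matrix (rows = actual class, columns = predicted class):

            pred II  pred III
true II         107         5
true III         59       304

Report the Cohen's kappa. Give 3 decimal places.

0.680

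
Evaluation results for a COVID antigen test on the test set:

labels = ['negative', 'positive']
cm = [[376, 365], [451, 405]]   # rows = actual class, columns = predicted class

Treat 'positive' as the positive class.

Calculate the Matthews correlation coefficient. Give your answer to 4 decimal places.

-0.0194

MCC = (TP·TN − FP·FN) / √((TP+FP)(TP+FN)(TN+FP)(TN+FN))
Numerator = 405·376 − 365·451 = -12335
Denominator = √(770·856·741·827) = √403913349840 = 635541.7766
MCC = -12335 / 635541.7766 = -0.0194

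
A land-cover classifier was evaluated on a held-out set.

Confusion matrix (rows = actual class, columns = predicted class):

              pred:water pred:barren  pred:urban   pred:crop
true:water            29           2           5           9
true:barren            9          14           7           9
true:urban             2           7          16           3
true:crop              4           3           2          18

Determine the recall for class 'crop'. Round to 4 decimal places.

0.6667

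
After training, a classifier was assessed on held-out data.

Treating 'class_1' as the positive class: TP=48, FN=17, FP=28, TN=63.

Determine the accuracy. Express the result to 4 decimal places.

Accuracy = (TP+TN)/N = (48+63)/156 = 0.7115

0.7115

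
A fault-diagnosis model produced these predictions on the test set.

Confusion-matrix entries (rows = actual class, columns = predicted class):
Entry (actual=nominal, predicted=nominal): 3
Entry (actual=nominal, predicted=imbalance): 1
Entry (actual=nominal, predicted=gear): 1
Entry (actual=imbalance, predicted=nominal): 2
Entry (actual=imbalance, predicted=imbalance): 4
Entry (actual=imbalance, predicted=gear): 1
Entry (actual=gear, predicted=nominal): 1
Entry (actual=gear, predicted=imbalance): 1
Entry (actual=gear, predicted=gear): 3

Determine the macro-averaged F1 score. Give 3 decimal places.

0.587

Per-class F1 score (2·TP/(2·TP+FP+FN)):
  nominal: TP=3, FP=2+1=3, FN=1+1=2 → 6/11 = 0.5455
  imbalance: TP=4, FP=1+1=2, FN=2+1=3 → 8/13 = 0.6154
  gear: TP=3, FP=1+1=2, FN=1+1=2 → 6/10 = 0.6000
Macro-F1 score = mean = (0.5455 + 0.6154 + 0.6000) / 3 = 0.587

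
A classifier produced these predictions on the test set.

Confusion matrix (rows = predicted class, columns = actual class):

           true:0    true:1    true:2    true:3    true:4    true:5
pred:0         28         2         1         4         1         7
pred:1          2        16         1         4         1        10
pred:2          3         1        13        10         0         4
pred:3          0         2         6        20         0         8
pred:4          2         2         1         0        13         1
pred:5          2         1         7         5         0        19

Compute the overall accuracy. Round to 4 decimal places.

Accuracy = trace / total = (28+16+13+20+13+19=109) / 197 = 109/197 = 0.5533

0.5533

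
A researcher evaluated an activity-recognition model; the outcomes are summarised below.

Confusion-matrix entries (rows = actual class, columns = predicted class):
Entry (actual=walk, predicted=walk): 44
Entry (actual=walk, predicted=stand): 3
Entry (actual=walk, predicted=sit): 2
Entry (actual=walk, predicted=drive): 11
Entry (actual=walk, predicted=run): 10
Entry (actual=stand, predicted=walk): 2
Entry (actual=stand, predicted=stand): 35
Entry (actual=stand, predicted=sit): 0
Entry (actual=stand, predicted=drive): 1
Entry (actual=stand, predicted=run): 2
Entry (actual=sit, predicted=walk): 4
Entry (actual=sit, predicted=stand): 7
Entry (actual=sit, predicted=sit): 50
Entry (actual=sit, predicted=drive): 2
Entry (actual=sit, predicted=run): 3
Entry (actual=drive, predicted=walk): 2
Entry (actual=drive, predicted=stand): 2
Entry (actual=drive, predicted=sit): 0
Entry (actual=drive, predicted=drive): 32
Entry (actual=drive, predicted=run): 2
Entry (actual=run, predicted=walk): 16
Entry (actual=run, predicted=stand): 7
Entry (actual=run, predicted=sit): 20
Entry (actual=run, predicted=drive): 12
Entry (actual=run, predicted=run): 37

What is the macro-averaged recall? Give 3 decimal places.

0.701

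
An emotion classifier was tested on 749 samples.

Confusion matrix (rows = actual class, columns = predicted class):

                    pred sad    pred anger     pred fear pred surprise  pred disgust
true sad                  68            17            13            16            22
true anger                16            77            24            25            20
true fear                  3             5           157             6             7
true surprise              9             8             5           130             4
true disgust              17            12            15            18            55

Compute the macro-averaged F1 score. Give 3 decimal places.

Per-class F1 score (2·TP/(2·TP+FP+FN)):
  sad: TP=68, FP=16+3+9+17=45, FN=17+13+16+22=68 → 136/249 = 0.5462
  anger: TP=77, FP=17+5+8+12=42, FN=16+24+25+20=85 → 154/281 = 0.5480
  fear: TP=157, FP=13+24+5+15=57, FN=3+5+6+7=21 → 314/392 = 0.8010
  surprise: TP=130, FP=16+25+6+18=65, FN=9+8+5+4=26 → 260/351 = 0.7407
  disgust: TP=55, FP=22+20+7+4=53, FN=17+12+15+18=62 → 110/225 = 0.4889
Macro-F1 score = mean = (0.5462 + 0.5480 + 0.8010 + 0.7407 + 0.4889) / 5 = 0.625

0.625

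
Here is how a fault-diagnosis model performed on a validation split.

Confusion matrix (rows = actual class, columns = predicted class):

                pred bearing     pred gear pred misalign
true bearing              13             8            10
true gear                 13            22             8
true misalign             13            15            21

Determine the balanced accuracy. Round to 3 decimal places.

0.453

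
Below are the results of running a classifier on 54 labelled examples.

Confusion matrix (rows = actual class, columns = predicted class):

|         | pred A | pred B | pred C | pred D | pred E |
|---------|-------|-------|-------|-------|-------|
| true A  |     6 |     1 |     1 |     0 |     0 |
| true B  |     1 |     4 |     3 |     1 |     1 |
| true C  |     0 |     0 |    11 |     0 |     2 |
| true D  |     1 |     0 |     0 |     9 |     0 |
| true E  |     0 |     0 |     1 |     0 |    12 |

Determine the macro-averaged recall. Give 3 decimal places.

0.764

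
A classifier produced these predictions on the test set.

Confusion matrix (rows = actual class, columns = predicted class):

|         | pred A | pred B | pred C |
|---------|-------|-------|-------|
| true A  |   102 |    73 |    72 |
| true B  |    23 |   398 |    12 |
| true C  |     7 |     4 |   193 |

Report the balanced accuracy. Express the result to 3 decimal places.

Balanced accuracy = mean of per-class recall.
  A: recall = 102/247 = 0.4130
  B: recall = 398/433 = 0.9192
  C: recall = 193/204 = 0.9461
Mean = (0.4130 + 0.9192 + 0.9461) / 3 = 0.759

0.759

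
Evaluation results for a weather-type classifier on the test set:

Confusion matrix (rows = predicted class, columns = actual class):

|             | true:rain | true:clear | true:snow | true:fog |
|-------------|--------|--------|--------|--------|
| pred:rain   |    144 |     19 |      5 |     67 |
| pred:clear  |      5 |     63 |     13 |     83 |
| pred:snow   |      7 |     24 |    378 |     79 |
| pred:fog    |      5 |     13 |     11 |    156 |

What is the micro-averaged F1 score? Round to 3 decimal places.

0.691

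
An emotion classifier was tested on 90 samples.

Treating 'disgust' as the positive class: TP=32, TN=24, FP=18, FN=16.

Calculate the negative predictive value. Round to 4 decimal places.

0.6000

NPV = TN/(TN+FN) = 24/(24+16) = 0.6000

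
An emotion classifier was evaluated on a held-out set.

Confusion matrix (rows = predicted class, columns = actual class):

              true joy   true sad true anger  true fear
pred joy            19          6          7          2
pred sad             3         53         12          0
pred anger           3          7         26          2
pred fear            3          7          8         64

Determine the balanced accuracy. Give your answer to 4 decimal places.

0.7091

Balanced accuracy = mean of per-class recall.
  joy: recall = 19/28 = 0.67857
  sad: recall = 53/73 = 0.72603
  anger: recall = 26/53 = 0.49057
  fear: recall = 64/68 = 0.94118
Mean = (0.67857 + 0.72603 + 0.49057 + 0.94118) / 4 = 0.7091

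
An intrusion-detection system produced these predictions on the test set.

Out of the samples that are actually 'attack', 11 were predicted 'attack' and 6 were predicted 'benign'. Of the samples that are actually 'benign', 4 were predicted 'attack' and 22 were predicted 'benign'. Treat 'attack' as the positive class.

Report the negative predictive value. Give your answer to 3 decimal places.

NPV = TN/(TN+FN) = 22/(22+6) = 0.786

0.786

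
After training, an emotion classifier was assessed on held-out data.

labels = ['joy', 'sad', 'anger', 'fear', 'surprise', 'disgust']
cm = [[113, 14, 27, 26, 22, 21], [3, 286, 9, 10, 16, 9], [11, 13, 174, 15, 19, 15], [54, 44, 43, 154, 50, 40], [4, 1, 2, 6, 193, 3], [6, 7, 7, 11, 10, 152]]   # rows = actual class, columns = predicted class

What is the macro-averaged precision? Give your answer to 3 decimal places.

Per-class precision (TP/(TP+FP)):
  joy: TP=113, FP=3+11+54+4+6=78 → 113/191 = 0.5916
  sad: TP=286, FP=14+13+44+1+7=79 → 286/365 = 0.7836
  anger: TP=174, FP=27+9+43+2+7=88 → 174/262 = 0.6641
  fear: TP=154, FP=26+10+15+6+11=68 → 154/222 = 0.6937
  surprise: TP=193, FP=22+16+19+50+10=117 → 193/310 = 0.6226
  disgust: TP=152, FP=21+9+15+40+3=88 → 152/240 = 0.6333
Macro-precision = mean = (0.5916 + 0.7836 + 0.6641 + 0.6937 + 0.6226 + 0.6333) / 6 = 0.665

0.665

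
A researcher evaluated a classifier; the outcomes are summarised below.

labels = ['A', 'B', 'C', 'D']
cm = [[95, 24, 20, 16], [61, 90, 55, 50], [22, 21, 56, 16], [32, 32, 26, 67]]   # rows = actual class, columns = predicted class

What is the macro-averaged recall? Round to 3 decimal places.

Per-class recall (TP/(TP+FN)):
  A: TP=95, FN=24+20+16=60 → 95/155 = 0.6129
  B: TP=90, FN=61+55+50=166 → 90/256 = 0.3516
  C: TP=56, FN=22+21+16=59 → 56/115 = 0.4870
  D: TP=67, FN=32+32+26=90 → 67/157 = 0.4268
Macro-recall = mean = (0.6129 + 0.3516 + 0.4870 + 0.4268) / 4 = 0.470

0.470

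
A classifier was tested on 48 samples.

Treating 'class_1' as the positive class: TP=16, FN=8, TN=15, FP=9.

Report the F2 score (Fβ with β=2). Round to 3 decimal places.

0.661

Fβ = (1+β²)·TP / ((1+β²)·TP + β²·FN + FP), with β²=4
= 5·16 / (5·16 + 4·8 + 9) = 0.661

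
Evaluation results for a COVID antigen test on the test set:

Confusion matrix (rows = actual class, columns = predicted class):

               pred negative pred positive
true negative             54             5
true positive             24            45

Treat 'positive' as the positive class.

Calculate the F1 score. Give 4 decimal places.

0.7563

Precision = TP/(TP+FP) = 45/50 = 0.9000
Recall = TP/(TP+FN) = 45/69 = 0.6522
F1 = 2·TP/(2·TP+FP+FN) = 90/119 = 0.7563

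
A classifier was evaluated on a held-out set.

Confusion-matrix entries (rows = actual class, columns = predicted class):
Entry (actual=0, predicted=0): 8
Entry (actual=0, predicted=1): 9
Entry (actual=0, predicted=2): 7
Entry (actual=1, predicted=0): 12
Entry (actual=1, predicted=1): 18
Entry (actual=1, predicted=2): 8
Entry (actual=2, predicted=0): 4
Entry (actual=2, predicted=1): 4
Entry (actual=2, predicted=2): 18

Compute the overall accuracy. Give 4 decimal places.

Accuracy = trace / total = (8+18+18=44) / 88 = 44/88 = 0.5000

0.5000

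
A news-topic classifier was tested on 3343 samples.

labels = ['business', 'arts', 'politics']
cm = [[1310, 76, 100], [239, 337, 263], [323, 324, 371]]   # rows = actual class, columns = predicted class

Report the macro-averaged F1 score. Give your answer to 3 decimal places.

Per-class F1 score (2·TP/(2·TP+FP+FN)):
  business: TP=1310, FP=239+323=562, FN=76+100=176 → 2620/3358 = 0.7802
  arts: TP=337, FP=76+324=400, FN=239+263=502 → 674/1576 = 0.4277
  politics: TP=371, FP=100+263=363, FN=323+324=647 → 742/1752 = 0.4235
Macro-F1 score = mean = (0.7802 + 0.4277 + 0.4235) / 3 = 0.544

0.544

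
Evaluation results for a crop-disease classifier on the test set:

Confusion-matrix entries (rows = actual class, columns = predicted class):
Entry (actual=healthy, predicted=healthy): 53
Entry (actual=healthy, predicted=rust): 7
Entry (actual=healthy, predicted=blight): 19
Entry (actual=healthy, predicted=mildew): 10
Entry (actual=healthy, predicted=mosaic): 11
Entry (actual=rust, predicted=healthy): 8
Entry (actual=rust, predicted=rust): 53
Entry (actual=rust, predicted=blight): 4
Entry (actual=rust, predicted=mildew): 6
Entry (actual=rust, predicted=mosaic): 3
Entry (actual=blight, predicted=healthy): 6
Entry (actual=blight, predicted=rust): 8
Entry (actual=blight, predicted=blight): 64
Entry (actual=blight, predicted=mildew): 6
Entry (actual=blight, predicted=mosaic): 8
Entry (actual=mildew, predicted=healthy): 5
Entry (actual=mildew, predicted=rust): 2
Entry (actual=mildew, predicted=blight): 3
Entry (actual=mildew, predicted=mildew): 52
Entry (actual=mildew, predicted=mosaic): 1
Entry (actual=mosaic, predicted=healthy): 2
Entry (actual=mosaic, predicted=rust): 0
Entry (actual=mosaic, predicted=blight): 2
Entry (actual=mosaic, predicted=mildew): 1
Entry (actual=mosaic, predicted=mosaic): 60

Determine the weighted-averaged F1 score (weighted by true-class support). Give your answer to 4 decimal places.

0.7096

Per-class F1 score (2·TP/(2·TP+FP+FN)):
  healthy: TP=53, FP=8+6+5+2=21, FN=7+19+10+11=47 → 106/174 = 0.60920
  rust: TP=53, FP=7+8+2+0=17, FN=8+4+6+3=21 → 106/144 = 0.73611
  blight: TP=64, FP=19+4+3+2=28, FN=6+8+6+8=28 → 128/184 = 0.69565
  mildew: TP=52, FP=10+6+6+1=23, FN=5+2+3+1=11 → 104/138 = 0.75362
  mosaic: TP=60, FP=11+3+8+1=23, FN=2+0+2+1=5 → 120/148 = 0.81081
Weighted-F1 score = Σ (supportᵢ/N)·F1 scoreᵢ with N=394: (100/394)·0.60920 + (74/394)·0.73611 + (92/394)·0.69565 + (63/394)·0.75362 + (65/394)·0.81081 = 0.7096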